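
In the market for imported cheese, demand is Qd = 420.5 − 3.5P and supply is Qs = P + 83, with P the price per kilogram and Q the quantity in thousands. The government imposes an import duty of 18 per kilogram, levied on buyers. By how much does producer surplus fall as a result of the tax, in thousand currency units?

Producer surplus falls by 2114 thousand.

Before the tax: set 420.5 − 3.5P = P + 83 → P* = 75, Q* = 158.
With the tax collected from buyers, demand (in seller-price terms) shifts: Qd = 420.5 − 3.5(P + 18).
Solving gives Q = 144 with buyers paying 79 and suppliers receiving 61 (the 18 wedge).
ΔPS is the trapezoid between Q = 144 and Q = 158 of height 14: ½ · (158 + 144) · 14 = 2114.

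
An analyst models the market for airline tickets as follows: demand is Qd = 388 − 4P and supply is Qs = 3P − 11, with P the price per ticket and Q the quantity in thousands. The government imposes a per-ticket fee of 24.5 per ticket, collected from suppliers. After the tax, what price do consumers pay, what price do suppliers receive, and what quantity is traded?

Without the tax, 388 − 4P = 3P − 11 gives 7P = 399, so P* = 57 and Q* = 160.
With the tax collected from suppliers, supply shifts: Qs = 3(P − 24.5) − 11.
Solving gives Q = 118 with consumers paying 67.5 and suppliers receiving 43 (the 24.5 wedge).
The less price-elastic side of the market bears the larger share of a per-unit tax.

Consumers pay 67.5; suppliers receive 43; quantity = 118.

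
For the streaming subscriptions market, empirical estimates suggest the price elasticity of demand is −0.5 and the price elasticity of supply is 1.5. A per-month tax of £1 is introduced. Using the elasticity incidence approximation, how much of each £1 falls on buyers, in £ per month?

Buyers bear ≈ £0.75 per month.

Incidence ratio: buyers' share ≈ εs / (εs + |εd|) = 1.5 / (1.5 + 0.5) = 0.75.
So buyers bear ≈ 0.75 × £1 = £0.75; suppliers bear £0.25.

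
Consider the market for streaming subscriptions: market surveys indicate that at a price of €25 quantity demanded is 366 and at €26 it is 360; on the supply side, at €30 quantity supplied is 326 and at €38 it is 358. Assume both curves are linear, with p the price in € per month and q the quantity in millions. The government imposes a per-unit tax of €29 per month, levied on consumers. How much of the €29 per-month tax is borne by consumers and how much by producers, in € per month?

Consumers bear €11.6 per month; producers bear €17.4 per month.

Demand slope: (360 − 366)/(26 − 25) = -6, so qd = 516 − 6p.
Supply slope: (358 − 326)/(38 − 30) = 4, so qs = 4p + 206.
Without the tax, 516 − 6p = 4p + 206 gives 10p = 310, so p* = €31 and q* = 330.
With the tax collected from consumers, demand (in seller-price terms) shifts: qd = 516 − 6(p + 29).
Solving gives q = 260.4 with consumers paying €42.6 and producers receiving €13.6 (the €29 wedge).
Burden on consumers: €11.6; on producers: €17.4. (They sum to €29.)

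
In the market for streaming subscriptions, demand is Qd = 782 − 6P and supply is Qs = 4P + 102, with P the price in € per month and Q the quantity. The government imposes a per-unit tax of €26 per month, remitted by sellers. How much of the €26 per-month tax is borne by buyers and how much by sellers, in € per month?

Buyers bear €10.4 per month; sellers bear €15.6 per month.

Without the tax, 782 − 6P = 4P + 102 gives 10P = 680, so P* = €68 and Q* = 374.
With the tax collected from sellers, supply shifts: Qs = 4(P − 26) + 102.
Solving gives Q = 311.6 with buyers paying €78.4 and sellers receiving €52.4 (the €26 wedge).
Burden on buyers: €10.4; on sellers: €15.6. (They sum to €26.)
The less price-elastic side of the market bears the larger share of a per-unit tax.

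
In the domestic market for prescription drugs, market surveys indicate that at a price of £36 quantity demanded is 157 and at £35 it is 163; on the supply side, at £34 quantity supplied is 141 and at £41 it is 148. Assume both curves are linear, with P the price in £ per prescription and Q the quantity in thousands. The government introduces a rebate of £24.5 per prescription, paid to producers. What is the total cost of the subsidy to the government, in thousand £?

Government outlay = £4067 thousand.

Demand slope: (163 − 157)/(35 − 36) = -6, so Qd = 373 − 6P.
Supply slope: (148 − 141)/(41 − 34) = 1, so Qs = P + 107.
Without the subsidy, 373 − 6P = P + 107 gives 7P = 266, so P* = £38 and Q* = 145.
With a per-unit subsidy paid to producers, each receives P + 24.5 per unit sold, so supply becomes Qs = (P + 24.5) + 107.
Solving gives Q = 166 with consumers paying £34.5 and producers receiving £59 (the £24.5 wedge).
Outlay = t · Q = 24.5 · 166 = £4067.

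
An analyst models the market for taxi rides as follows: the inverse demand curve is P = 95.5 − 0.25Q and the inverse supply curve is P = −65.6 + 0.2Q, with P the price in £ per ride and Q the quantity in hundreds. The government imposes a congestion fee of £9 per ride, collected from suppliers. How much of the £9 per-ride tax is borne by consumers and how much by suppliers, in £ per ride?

Consumers bear £5 per ride; suppliers bear £4 per ride.

Inverting to Q(P) form: Qd = 382 − 4P; Qs = 5P + 328.
Without the tax, 382 − 4P = 5P + 328 gives 9P = 54, so P* = £6 and Q* = 358.
With the tax collected from suppliers, supply shifts: Qs = 5(P − 9) + 328.
New equilibrium: consumers pay £11, suppliers receive £2, Q = 338. (Wedge: Pb − Ps = 9.)
Burden on consumers: £5; on suppliers: £4. (They sum to £9.)
The less price-elastic side of the market bears the larger share of a per-unit tax.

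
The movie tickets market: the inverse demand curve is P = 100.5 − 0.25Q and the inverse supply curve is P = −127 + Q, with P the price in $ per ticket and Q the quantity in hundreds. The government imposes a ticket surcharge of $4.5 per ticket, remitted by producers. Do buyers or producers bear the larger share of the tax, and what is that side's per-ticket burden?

Inverting to Q(P) form: Qd = 402 − 4P; Qs = P + 127.
Without the tax, 402 − 4P = P + 127 gives 5P = 275, so P* = $55 and Q* = 182.
With the tax collected from producers, supply shifts: Qs = (P − 4.5) + 127.
New equilibrium: buyers pay $55.9, producers receive $51.4, Q = 178.4. (Wedge: Pb − Ps = 4.5.)
Per-ticket burden: buyers $0.9, producers $3.6.
Producers take the larger share because supply is less price-elastic here (demand slope 4 vs supply slope 1).
The less price-elastic side of the market bears the larger share of a per-unit tax.

Producers bear the larger share: $3.6 per ticket.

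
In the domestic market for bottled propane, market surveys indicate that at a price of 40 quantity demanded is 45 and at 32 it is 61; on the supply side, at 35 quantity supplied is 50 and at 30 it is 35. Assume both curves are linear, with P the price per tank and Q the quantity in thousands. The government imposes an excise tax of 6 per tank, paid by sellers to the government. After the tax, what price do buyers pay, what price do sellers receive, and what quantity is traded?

Demand slope: (61 − 45)/(32 − 40) = -2, so Qd = 125 − 2P.
Supply slope: (35 − 50)/(30 − 35) = 3, so Qs = 3P − 55.
Without the tax, 125 − 2P = 3P − 55 gives 5P = 180, so P* = 36 and Q* = 53.
With the tax collected from sellers, supply shifts: Qs = 3(P − 6) − 55.
Solving gives Q = 45.8 with buyers paying 39.6 and sellers receiving 33.6 (the 6 wedge).
The less price-elastic side of the market bears the larger share of a per-unit tax.

Buyers pay 39.6; sellers receive 33.6; quantity = 45.8.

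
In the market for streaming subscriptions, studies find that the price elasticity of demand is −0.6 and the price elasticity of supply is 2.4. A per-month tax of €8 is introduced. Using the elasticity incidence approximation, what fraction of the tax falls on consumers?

Consumers' share ≈ 0.8.

Incidence ratio: consumers' share ≈ εs / (εs + |εd|) = 2.4 / (2.4 + 0.6) = 0.8.
Supply is the more elastic side, so consumers bear the larger share.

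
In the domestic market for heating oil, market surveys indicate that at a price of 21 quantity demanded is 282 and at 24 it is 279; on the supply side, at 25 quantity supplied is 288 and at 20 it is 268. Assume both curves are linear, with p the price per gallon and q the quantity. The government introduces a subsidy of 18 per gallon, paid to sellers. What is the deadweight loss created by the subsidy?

Demand slope: (279 − 282)/(24 − 21) = -1, so qd = 303 − p.
Supply slope: (268 − 288)/(20 − 25) = 4, so qs = 4p + 188.
Before the subsidy: set 303 − p = 4p + 188 → p* = 23, q* = 280.
With a per-unit subsidy paid to sellers, each receives p + 18 per unit sold, so supply becomes qs = 4(p + 18) + 188.
New equilibrium: buyers pay 8.6, sellers receive 26.6, q = 294.4. (Wedge: pb − ps = −18.)
Quantity rises by |ΔQ| = |280 − 294.4| = 14.4.
DWL = ½ · t · |ΔQ| = ½ · 18 · 14.4 = 129.6.

Deadweight loss = 129.6.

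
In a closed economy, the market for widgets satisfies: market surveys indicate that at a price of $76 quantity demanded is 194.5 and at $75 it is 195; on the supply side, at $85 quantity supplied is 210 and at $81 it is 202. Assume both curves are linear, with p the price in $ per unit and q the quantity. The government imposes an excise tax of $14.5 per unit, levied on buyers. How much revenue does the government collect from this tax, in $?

Demand slope: (195 − 194.5)/(75 − 76) = -0.5, so qd = 232.5 − 0.5p.
Supply slope: (202 − 210)/(81 − 85) = 2, so qs = 2p + 40.
Without the tax, 232.5 − 0.5p = 2p + 40 gives 2.5p = 192.5, so p* = $77 and q* = 194.
With the tax collected from buyers, demand (in seller-price terms) shifts: qd = 232.5 − 0.5(p + 14.5).
Solving gives q = 188.2 with buyers paying $88.6 and sellers receiving $74.1 (the $14.5 wedge).
Revenue = t · Q = 14.5 · 188.2 = $2728.9.

Tax revenue = $2728.9.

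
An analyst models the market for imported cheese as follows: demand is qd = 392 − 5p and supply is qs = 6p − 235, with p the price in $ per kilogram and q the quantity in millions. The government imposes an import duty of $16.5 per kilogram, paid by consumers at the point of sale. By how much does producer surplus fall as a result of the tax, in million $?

Producer surplus falls by $633.75 million.

Before the tax: set 392 − 5p = 6p − 235 → p* = $57, q* = 107.
With the tax collected from consumers, demand (in seller-price terms) shifts: qd = 392 − 5(p + 16.5).
Solving gives q = 62 with consumers paying $66 and suppliers receiving $49.5 (the $16.5 wedge).
ΔPS is the trapezoid between Q = 62 and Q = 107 of height $7.5: ½ · (107 + 62) · 7.5 = $633.75.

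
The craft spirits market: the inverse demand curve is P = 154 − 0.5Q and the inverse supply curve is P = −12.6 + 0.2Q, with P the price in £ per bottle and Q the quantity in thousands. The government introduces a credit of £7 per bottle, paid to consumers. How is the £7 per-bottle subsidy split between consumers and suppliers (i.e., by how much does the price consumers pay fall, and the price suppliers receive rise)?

Consumers gain £5 per bottle; suppliers gain £2 per bottle.

Inverting to Q(P) form: Qd = 308 − 2P; Qs = 5P + 63.
Before the subsidy: set 308 − 2P = 5P + 63 → P* = £35, Q* = 238.
With a per-unit subsidy paid to consumers, each effectively pays P − 7, so demand becomes Qd = 308 − 2(P − 7).
Solving gives Q = 248 with consumers paying £30 and suppliers receiving £37 (the £7 wedge).
Gain to consumers: £5; to suppliers: £2. (They sum to £7.)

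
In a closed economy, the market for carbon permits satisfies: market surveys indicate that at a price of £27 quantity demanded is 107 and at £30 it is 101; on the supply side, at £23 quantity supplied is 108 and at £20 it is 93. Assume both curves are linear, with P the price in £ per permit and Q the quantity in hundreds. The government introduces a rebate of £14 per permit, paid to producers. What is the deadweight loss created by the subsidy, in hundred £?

Deadweight loss = £140 hundred.

Demand slope: (101 − 107)/(30 − 27) = -2, so Qd = 161 − 2P.
Supply slope: (93 − 108)/(20 − 23) = 5, so Qs = 5P − 7.
Without the subsidy, 161 − 2P = 5P − 7 gives 7P = 168, so P* = £24 and Q* = 113.
With a per-unit subsidy paid to producers, each receives P + 14 per unit sold, so supply becomes Qs = 5(P + 14) − 7.
New equilibrium: buyers pay £14, producers receive £28, Q = 133. (Wedge: Pb − Ps = −14.)
Quantity rises by |ΔQ| = |113 − 133| = 20.
DWL = ½ · t · |ΔQ| = ½ · 14 · 20 = £140.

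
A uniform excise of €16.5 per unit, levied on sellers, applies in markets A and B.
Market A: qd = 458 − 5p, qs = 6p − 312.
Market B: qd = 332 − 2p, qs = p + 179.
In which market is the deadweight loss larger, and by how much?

Market A, by €280.5.

Market A: pre-tax p* = €70, q* = 108; post-tax q = 63; deadweight loss = €371.25.
Market B: pre-tax p* = €51, q* = 230; post-tax q = 219; deadweight loss = €90.75.
Difference: €371.25 vs €90.75 → market A is larger by €280.5.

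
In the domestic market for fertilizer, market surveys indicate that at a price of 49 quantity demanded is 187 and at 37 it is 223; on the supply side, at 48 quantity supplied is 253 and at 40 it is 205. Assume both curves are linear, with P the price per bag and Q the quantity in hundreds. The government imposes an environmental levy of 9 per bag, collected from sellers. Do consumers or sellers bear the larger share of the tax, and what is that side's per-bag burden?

Demand slope: (223 − 187)/(37 − 49) = -3, so Qd = 334 − 3P.
Supply slope: (205 − 253)/(40 − 48) = 6, so Qs = 6P − 35.
Before the tax: set 334 − 3P = 6P − 35 → P* = 41, Q* = 211.
With the tax collected from sellers, supply shifts: Qs = 6(P − 9) − 35.
Solving gives Q = 193 with consumers paying 47 and sellers receiving 38 (the 9 wedge).
Per-bag burden: consumers 6, sellers 3.
Consumers take the larger share because demand is less price-elastic here (demand slope 3 vs supply slope 6).
The less price-elastic side of the market bears the larger share of a per-unit tax.

Consumers bear the larger share: 6 per bag.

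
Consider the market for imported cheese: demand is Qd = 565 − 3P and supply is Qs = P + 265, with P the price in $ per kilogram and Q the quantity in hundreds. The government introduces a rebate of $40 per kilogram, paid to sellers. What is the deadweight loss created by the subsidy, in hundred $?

Deadweight loss = $600 hundred.

Before the subsidy: set 565 − 3P = P + 265 → P* = $75, Q* = 340.
With a per-unit subsidy paid to sellers, each receives P + 40 per unit sold, so supply becomes Qs = (P + 40) + 265.
New equilibrium: consumers pay $65, sellers receive $105, Q = 370. (Wedge: Pb − Ps = −40.)
Quantity rises by |ΔQ| = |340 − 370| = 30.
DWL = ½ · t · |ΔQ| = ½ · 40 · 30 = $600.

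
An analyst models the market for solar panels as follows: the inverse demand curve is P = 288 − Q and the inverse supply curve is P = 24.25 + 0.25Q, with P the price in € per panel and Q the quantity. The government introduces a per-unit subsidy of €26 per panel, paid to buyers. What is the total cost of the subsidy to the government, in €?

Government outlay = €6026.8.

Rewrite in direct form: Qd = 288 − P and Qs = 4P − 97.
Without the subsidy, 288 − P = 4P − 97 gives 5P = 385, so P* = €77 and Q* = 211.
With a per-unit subsidy paid to buyers, each effectively pays P − 26, so demand becomes Qd = 288 − (P − 26).
New equilibrium: buyers pay €56.2, producers receive €82.2, Q = 231.8. (Wedge: Pb − Ps = −26.)
Outlay = t · Q = 26 · 231.8 = €6026.8.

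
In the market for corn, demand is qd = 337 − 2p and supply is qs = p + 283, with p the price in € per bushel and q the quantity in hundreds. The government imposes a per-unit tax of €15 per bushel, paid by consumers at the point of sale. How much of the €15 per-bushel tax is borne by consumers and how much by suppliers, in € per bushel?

Before the tax: set 337 − 2p = p + 283 → p* = €18, q* = 301.
With the tax collected from consumers, demand (in seller-price terms) shifts: qd = 337 − 2(p + 15).
New equilibrium: consumers pay €23, suppliers receive €8, q = 291. (Wedge: pb − ps = 15.)
Burden on consumers: €5; on suppliers: €10. (They sum to €15.)

Consumers bear €5 per bushel; suppliers bear €10 per bushel.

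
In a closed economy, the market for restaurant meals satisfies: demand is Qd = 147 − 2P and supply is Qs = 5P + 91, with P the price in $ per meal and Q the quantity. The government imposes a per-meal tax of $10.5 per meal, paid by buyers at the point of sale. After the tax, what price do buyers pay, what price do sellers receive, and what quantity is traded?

Buyers pay $15.5; sellers receive $5; quantity = 116.

Without the tax, 147 − 2P = 5P + 91 gives 7P = 56, so P* = $8 and Q* = 131.
With the tax collected from buyers, demand (in seller-price terms) shifts: Qd = 147 − 2(P + 10.5).
New equilibrium: buyers pay $15.5, sellers receive $5, Q = 116. (Wedge: Pb − Ps = 10.5.)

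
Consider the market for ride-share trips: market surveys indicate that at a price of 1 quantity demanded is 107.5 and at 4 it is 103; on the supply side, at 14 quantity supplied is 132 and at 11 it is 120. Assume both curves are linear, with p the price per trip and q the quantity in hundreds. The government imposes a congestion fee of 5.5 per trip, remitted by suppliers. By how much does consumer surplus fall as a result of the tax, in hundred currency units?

Consumer surplus falls by 388 hundred.

Demand slope: (103 − 107.5)/(4 − 1) = -1.5, so qd = 109 − 1.5p.
Supply slope: (120 − 132)/(11 − 14) = 4, so qs = 4p + 76.
Before the tax: set 109 − 1.5p = 4p + 76 → p* = 6, q* = 100.
With the tax collected from suppliers, supply shifts: qs = 4(p − 5.5) + 76.
Solving gives q = 94 with consumers paying 10 and suppliers receiving 4.5 (the 5.5 wedge).
ΔCS is the trapezoid between Q = 94 and Q = 100 of height 4: ½ · (100 + 94) · 4 = 388.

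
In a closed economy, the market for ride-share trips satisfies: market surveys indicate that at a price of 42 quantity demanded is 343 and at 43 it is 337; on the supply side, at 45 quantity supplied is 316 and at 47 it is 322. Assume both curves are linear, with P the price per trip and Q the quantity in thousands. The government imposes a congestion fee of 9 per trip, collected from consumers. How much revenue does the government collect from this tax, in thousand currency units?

Tax revenue = 2709 thousand.

Demand slope: (337 − 343)/(43 − 42) = -6, so Qd = 595 − 6P.
Supply slope: (322 − 316)/(47 − 45) = 3, so Qs = 3P + 181.
Before the tax: set 595 − 6P = 3P + 181 → P* = 46, Q* = 319.
With the tax collected from consumers, demand (in seller-price terms) shifts: Qd = 595 − 6(P + 9).
Solving gives Q = 301 with consumers paying 49 and suppliers receiving 40 (the 9 wedge).
Revenue = t · Q = 9 · 301 = 2709.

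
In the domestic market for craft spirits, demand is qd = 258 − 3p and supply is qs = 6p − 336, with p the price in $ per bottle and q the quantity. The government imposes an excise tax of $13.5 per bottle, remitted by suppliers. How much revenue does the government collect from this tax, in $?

Tax revenue = $445.5.

Before the tax: set 258 − 3p = 6p − 336 → p* = $66, q* = 60.
With the tax collected from suppliers, supply shifts: qs = 6(p − 13.5) − 336.
New equilibrium: buyers pay $75, suppliers receive $61.5, q = 33. (Wedge: pb − ps = 13.5.)
Revenue = t · Q = 13.5 · 33 = $445.5.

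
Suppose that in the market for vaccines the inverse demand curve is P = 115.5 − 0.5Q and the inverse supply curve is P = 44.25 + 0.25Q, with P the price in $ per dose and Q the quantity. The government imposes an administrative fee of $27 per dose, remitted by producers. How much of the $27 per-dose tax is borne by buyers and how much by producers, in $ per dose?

Inverting to Q(P) form: Qd = 231 − 2P; Qs = 4P − 177.
Without the tax, 231 − 2P = 4P − 177 gives 6P = 408, so P* = $68 and Q* = 95.
With the tax collected from producers, supply shifts: Qs = 4(P − 27) − 177.
Solving gives Q = 59 with buyers paying $86 and producers receiving $59 (the $27 wedge).
Burden on buyers: $18; on producers: $9. (They sum to $27.)
The less price-elastic side of the market bears the larger share of a per-unit tax.

Buyers bear $18 per dose; producers bear $9 per dose.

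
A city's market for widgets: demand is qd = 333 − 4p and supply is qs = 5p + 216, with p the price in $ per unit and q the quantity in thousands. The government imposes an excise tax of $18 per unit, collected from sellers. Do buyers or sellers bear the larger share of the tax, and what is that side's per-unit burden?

Without the tax, 333 − 4p = 5p + 216 gives 9p = 117, so p* = $13 and q* = 281.
With the tax collected from sellers, supply shifts: qs = 5(p − 18) + 216.
New equilibrium: buyers pay $23, sellers receive $5, q = 241. (Wedge: pb − ps = 18.)
Per-unit burden: buyers $10, sellers $8.
Buyers take the larger share because demand is less price-elastic here (demand slope 4 vs supply slope 5).
The less price-elastic side of the market bears the larger share of a per-unit tax.

Buyers bear the larger share: $10 per unit.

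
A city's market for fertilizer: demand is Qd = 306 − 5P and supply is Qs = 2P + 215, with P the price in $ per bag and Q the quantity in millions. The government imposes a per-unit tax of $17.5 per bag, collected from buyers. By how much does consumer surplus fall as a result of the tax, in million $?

Consumer surplus falls by $1142.5 million.

Without the tax, 306 − 5P = 2P + 215 gives 7P = 91, so P* = $13 and Q* = 241.
With the tax collected from buyers, demand (in seller-price terms) shifts: Qd = 306 − 5(P + 17.5).
Solving gives Q = 216 with buyers paying $18 and suppliers receiving $0.5 (the $17.5 wedge).
ΔCS is the trapezoid between Q = 216 and Q = 241 of height $5: ½ · (241 + 216) · 5 = $1142.5.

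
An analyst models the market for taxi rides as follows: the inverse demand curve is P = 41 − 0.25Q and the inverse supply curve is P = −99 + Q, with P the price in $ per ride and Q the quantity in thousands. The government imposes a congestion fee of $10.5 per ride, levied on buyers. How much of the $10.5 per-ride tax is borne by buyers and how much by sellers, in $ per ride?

Rewrite in direct form: Qd = 164 − 4P and Qs = P + 99.
Before the tax: set 164 − 4P = P + 99 → P* = $13, Q* = 112.
With the tax collected from buyers, demand (in seller-price terms) shifts: Qd = 164 − 4(P + 10.5).
Solving gives Q = 103.6 with buyers paying $15.1 and sellers receiving $4.6 (the $10.5 wedge).
Burden on buyers: $2.1; on sellers: $8.4. (They sum to $10.5.)
The less price-elastic side of the market bears the larger share of a per-unit tax.

Buyers bear $2.1 per ride; sellers bear $8.4 per ride.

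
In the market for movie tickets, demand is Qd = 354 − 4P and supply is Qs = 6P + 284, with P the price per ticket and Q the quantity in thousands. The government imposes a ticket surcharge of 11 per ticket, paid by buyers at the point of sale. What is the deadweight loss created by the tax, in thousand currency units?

Deadweight loss = 145.2 thousand.

Before the tax: set 354 − 4P = 6P + 284 → P* = 7, Q* = 326.
With the tax collected from buyers, demand (in seller-price terms) shifts: Qd = 354 − 4(P + 11).
New equilibrium: buyers pay 13.6, suppliers receive 2.6, Q = 299.6. (Wedge: Pb − Ps = 11.)
Quantity falls by |ΔQ| = |326 − 299.6| = 26.4.
DWL = ½ · t · |ΔQ| = ½ · 11 · 26.4 = 145.2.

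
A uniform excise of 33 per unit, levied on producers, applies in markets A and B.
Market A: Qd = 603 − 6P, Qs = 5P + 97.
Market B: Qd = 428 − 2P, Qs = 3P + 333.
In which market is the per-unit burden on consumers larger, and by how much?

Market A: pre-tax P* = 46, Q* = 327; post-tax Q = 237; per-unit burden on consumers = 15.
Market B: pre-tax P* = 19, Q* = 390; post-tax Q = 350.4; per-unit burden on consumers = 19.8.
Difference: 15 vs 19.8 → market B is larger by 4.8.

Market B, by 4.8.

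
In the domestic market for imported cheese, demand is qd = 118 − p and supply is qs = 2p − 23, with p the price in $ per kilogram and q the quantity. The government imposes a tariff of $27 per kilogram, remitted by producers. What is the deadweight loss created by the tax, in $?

Deadweight loss = $243.

Without the tax, 118 − p = 2p − 23 gives 3p = 141, so p* = $47 and q* = 71.
With the tax collected from producers, supply shifts: qs = 2(p − 27) − 23.
Solving gives q = 53 with buyers paying $65 and producers receiving $38 (the $27 wedge).
Quantity falls by |ΔQ| = |71 − 53| = 18.
DWL = ½ · t · |ΔQ| = ½ · 27 · 18 = $243.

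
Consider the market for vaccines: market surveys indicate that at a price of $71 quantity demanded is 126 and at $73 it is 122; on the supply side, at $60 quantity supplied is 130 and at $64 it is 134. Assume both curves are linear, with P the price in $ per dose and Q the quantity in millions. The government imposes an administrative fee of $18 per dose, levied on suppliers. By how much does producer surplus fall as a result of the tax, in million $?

Producer surplus falls by $1560 million.

Demand slope: (122 − 126)/(73 − 71) = -2, so Qd = 268 − 2P.
Supply slope: (134 − 130)/(64 − 60) = 1, so Qs = P + 70.
Without the tax, 268 − 2P = P + 70 gives 3P = 198, so P* = $66 and Q* = 136.
With the tax collected from suppliers, supply shifts: Qs = (P − 18) + 70.
Solving gives Q = 124 with consumers paying $72 and suppliers receiving $54 (the $18 wedge).
ΔPS is the trapezoid between Q = 124 and Q = 136 of height $12: ½ · (136 + 124) · 12 = $1560.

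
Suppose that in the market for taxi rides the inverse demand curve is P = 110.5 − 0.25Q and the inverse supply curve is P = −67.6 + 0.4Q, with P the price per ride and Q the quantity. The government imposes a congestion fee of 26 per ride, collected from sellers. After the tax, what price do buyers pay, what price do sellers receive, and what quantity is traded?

Rewrite in direct form: Qd = 442 − 4P and Qs = 2.5P + 169.
Without the tax, 442 − 4P = 2.5P + 169 gives 6.5P = 273, so P* = 42 and Q* = 274.
With the tax collected from sellers, supply shifts: Qs = 2.5(P − 26) + 169.
Solving gives Q = 234 with buyers paying 52 and sellers receiving 26 (the 26 wedge).
The less price-elastic side of the market bears the larger share of a per-unit tax.

Buyers pay 52; sellers receive 26; quantity = 234.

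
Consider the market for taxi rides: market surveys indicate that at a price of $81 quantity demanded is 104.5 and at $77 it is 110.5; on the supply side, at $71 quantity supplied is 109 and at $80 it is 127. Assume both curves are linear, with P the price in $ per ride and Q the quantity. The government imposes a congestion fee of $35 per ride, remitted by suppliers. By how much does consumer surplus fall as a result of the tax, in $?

Consumer surplus falls by $2000.

Demand slope: (110.5 − 104.5)/(77 − 81) = -1.5, so Qd = 226 − 1.5P.
Supply slope: (127 − 109)/(80 − 71) = 2, so Qs = 2P − 33.
Without the tax, 226 − 1.5P = 2P − 33 gives 3.5P = 259, so P* = $74 and Q* = 115.
With the tax collected from suppliers, supply shifts: Qs = 2(P − 35) − 33.
New equilibrium: buyers pay $94, suppliers receive $59, Q = 85. (Wedge: Pb − Ps = 35.)
ΔCS is the trapezoid between Q = 85 and Q = 115 of height $20: ½ · (115 + 85) · 20 = $2000.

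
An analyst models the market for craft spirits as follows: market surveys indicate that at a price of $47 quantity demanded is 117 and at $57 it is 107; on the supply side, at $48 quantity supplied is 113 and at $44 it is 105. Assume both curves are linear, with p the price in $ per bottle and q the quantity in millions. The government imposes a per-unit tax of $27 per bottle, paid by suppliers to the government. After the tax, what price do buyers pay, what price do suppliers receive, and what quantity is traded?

Demand slope: (107 − 117)/(57 − 47) = -1, so qd = 164 − p.
Supply slope: (105 − 113)/(44 − 48) = 2, so qs = 2p + 17.
Without the tax, 164 − p = 2p + 17 gives 3p = 147, so p* = $49 and q* = 115.
With the tax collected from suppliers, supply shifts: qs = 2(p − 27) + 17.
New equilibrium: buyers pay $67, suppliers receive $40, q = 97. (Wedge: pb − ps = 27.)
The less price-elastic side of the market bears the larger share of a per-unit tax.

Buyers pay $67; suppliers receive $40; quantity = 97.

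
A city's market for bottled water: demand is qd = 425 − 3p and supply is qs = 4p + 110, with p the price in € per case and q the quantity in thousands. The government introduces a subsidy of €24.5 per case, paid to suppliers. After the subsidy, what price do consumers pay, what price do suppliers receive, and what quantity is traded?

Consumers pay €31; suppliers receive €55.5; quantity = 332.

Without the subsidy, 425 − 3p = 4p + 110 gives 7p = 315, so p* = €45 and q* = 290.
With a per-unit subsidy paid to suppliers, each receives p + 24.5 per unit sold, so supply becomes qs = 4(p + 24.5) + 110.
New equilibrium: consumers pay €31, suppliers receive €55.5, q = 332. (Wedge: pb − ps = −24.5.)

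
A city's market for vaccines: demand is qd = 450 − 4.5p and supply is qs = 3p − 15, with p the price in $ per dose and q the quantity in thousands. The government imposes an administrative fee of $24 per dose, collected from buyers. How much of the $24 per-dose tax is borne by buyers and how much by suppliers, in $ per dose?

Buyers bear $9.6 per dose; suppliers bear $14.4 per dose.

Without the tax, 450 − 4.5p = 3p − 15 gives 7.5p = 465, so p* = $62 and q* = 171.
With the tax collected from buyers, demand (in seller-price terms) shifts: qd = 450 − 4.5(p + 24).
Solving gives q = 127.8 with buyers paying $71.6 and suppliers receiving $47.6 (the $24 wedge).
Burden on buyers: $9.6; on suppliers: $14.4. (They sum to $24.)
The less price-elastic side of the market bears the larger share of a per-unit tax.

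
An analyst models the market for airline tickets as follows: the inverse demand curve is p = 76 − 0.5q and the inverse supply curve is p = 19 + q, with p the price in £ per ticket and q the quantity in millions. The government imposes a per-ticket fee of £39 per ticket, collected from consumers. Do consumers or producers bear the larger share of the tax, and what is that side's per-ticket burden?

Producers bear the larger share: £26 per ticket.

Rewrite in direct form: qd = 152 − 2p and qs = p − 19.
Without the tax, 152 − 2p = p − 19 gives 3p = 171, so p* = £57 and q* = 38.
With the tax collected from consumers, demand (in seller-price terms) shifts: qd = 152 − 2(p + 39).
Solving gives q = 12 with consumers paying £70 and producers receiving £31 (the £39 wedge).
Per-ticket burden: consumers £13, producers £26.
Producers take the larger share because supply is less price-elastic here (demand slope 2 vs supply slope 1).
The less price-elastic side of the market bears the larger share of a per-unit tax.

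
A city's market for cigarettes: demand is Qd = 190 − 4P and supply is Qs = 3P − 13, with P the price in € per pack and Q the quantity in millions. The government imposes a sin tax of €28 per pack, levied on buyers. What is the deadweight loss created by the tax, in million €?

Deadweight loss = €672 million.

Before the tax: set 190 − 4P = 3P − 13 → P* = €29, Q* = 74.
With the tax collected from buyers, demand (in seller-price terms) shifts: Qd = 190 − 4(P + 28).
New equilibrium: buyers pay €41, sellers receive €13, Q = 26. (Wedge: Pb − Ps = 28.)
Quantity falls by |ΔQ| = |74 − 26| = 48.
DWL = ½ · t · |ΔQ| = ½ · 28 · 48 = €672.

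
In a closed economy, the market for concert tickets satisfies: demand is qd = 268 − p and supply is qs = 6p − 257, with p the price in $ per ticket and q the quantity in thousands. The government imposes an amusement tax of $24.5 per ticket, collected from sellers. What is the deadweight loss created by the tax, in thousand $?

Deadweight loss = $257.25 thousand.

Before the tax: set 268 − p = 6p − 257 → p* = $75, q* = 193.
With the tax collected from sellers, supply shifts: qs = 6(p − 24.5) − 257.
Solving gives q = 172 with consumers paying $96 and sellers receiving $71.5 (the $24.5 wedge).
Quantity falls by |ΔQ| = |193 − 172| = 21.
DWL = ½ · t · |ΔQ| = ½ · 24.5 · 21 = $257.25.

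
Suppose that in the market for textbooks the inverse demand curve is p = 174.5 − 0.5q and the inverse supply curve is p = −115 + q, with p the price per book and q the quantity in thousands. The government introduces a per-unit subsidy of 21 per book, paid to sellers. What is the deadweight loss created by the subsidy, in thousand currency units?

Rewrite in direct form: qd = 349 − 2p and qs = p + 115.
Without the subsidy, 349 − 2p = p + 115 gives 3p = 234, so p* = 78 and q* = 193.
With a per-unit subsidy paid to sellers, each receives p + 21 per unit sold, so supply becomes qs = (p + 21) + 115.
Solving gives q = 207 with consumers paying 71 and sellers receiving 92 (the 21 wedge).
Quantity rises by |ΔQ| = |193 − 207| = 14.
DWL = ½ · t · |ΔQ| = ½ · 21 · 14 = 147.

Deadweight loss = 147 thousand.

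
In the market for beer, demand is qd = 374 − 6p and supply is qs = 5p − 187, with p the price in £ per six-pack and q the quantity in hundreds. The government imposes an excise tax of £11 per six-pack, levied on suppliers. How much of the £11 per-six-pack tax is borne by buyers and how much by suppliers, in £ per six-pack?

Before the tax: set 374 − 6p = 5p − 187 → p* = £51, q* = 68.
With the tax collected from suppliers, supply shifts: qs = 5(p − 11) − 187.
New equilibrium: buyers pay £56, suppliers receive £45, q = 38. (Wedge: pb − ps = 11.)
Burden on buyers: £5; on suppliers: £6. (They sum to £11.)
The less price-elastic side of the market bears the larger share of a per-unit tax.

Buyers bear £5 per six-pack; suppliers bear £6 per six-pack.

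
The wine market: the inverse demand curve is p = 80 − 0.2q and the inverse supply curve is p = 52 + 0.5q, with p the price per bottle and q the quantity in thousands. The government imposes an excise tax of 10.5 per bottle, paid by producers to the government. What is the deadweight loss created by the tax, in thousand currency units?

Inverting to q(p) form: qd = 400 − 5p; qs = 2p − 104.
Without the tax, 400 − 5p = 2p − 104 gives 7p = 504, so p* = 72 and q* = 40.
With the tax collected from producers, supply shifts: qs = 2(p − 10.5) − 104.
Solving gives q = 25 with consumers paying 75 and producers receiving 64.5 (the 10.5 wedge).
Quantity falls by |ΔQ| = |40 − 25| = 15.
DWL = ½ · t · |ΔQ| = ½ · 10.5 · 15 = 78.75.

Deadweight loss = 78.75 thousand.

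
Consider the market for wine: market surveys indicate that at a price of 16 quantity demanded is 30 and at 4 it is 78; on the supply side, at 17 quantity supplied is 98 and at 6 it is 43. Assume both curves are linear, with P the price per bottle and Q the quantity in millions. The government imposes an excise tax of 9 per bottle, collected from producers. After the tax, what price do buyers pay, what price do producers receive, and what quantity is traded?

Demand slope: (78 − 30)/(4 − 16) = -4, so Qd = 94 − 4P.
Supply slope: (43 − 98)/(6 − 17) = 5, so Qs = 5P + 13.
Before the tax: set 94 − 4P = 5P + 13 → P* = 9, Q* = 58.
With the tax collected from producers, supply shifts: Qs = 5(P − 9) + 13.
Solving gives Q = 38 with buyers paying 14 and producers receiving 5 (the 9 wedge).
The less price-elastic side of the market bears the larger share of a per-unit tax.

Buyers pay 14; producers receive 5; quantity = 38.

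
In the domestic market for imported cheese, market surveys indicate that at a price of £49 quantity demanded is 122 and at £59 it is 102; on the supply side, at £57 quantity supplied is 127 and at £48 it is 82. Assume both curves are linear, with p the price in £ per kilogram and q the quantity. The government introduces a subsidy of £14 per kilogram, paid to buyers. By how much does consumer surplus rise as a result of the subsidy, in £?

Consumer surplus rises by £1220.

Demand slope: (102 − 122)/(59 − 49) = -2, so qd = 220 − 2p.
Supply slope: (82 − 127)/(48 − 57) = 5, so qs = 5p − 158.
Without the subsidy, 220 − 2p = 5p − 158 gives 7p = 378, so p* = £54 and q* = 112.
With a per-unit subsidy paid to buyers, each effectively pays p − 14, so demand becomes qd = 220 − 2(p − 14).
New equilibrium: buyers pay £44, producers receive £58, q = 132. (Wedge: pb − ps = −14.)
ΔCS is the trapezoid between Q = 132 and Q = 112 of height £10: ½ · (112 + 132) · 10 = £1220.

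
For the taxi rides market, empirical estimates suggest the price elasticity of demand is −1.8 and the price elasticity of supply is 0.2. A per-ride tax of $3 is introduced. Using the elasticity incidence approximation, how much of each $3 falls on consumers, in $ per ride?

Consumers bear ≈ $0.3 per ride.

Incidence ratio: consumers' share ≈ εs / (εs + |εd|) = 0.2 / (0.2 + 1.8) = 0.1.
So consumers bear ≈ 0.1 × $3 = $0.3; suppliers bear $2.7.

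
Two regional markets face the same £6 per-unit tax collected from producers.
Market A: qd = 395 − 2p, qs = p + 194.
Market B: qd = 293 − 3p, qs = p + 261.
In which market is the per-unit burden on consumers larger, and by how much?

Market A: pre-tax p* = £67, q* = 261; post-tax q = 257; per-unit burden on consumers = £2.
Market B: pre-tax p* = £8, q* = 269; post-tax q = 264.5; per-unit burden on consumers = £1.5.
Difference: £2 vs £1.5 → market A is larger by £0.5.

Market A, by £0.5.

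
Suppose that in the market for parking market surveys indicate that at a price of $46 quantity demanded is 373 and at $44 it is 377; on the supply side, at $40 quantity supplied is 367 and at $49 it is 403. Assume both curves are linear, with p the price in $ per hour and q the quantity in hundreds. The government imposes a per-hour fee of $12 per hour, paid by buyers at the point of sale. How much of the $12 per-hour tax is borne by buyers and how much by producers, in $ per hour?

Buyers bear $8 per hour; producers bear $4 per hour.

Demand slope: (377 − 373)/(44 − 46) = -2, so qd = 465 − 2p.
Supply slope: (403 − 367)/(49 − 40) = 4, so qs = 4p + 207.
Without the tax, 465 − 2p = 4p + 207 gives 6p = 258, so p* = $43 and q* = 379.
With the tax collected from buyers, demand (in seller-price terms) shifts: qd = 465 − 2(p + 12).
Solving gives q = 363 with buyers paying $51 and producers receiving $39 (the $12 wedge).
Burden on buyers: $8; on producers: $4. (They sum to $12.)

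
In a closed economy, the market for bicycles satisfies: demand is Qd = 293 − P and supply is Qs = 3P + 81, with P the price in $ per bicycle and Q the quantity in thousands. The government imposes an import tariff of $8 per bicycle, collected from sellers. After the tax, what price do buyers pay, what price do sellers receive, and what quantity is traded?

Without the tax, 293 − P = 3P + 81 gives 4P = 212, so P* = $53 and Q* = 240.
With the tax collected from sellers, supply shifts: Qs = 3(P − 8) + 81.
Solving gives Q = 234 with buyers paying $59 and sellers receiving $51 (the $8 wedge).
The less price-elastic side of the market bears the larger share of a per-unit tax.

Buyers pay $59; sellers receive $51; quantity = 234.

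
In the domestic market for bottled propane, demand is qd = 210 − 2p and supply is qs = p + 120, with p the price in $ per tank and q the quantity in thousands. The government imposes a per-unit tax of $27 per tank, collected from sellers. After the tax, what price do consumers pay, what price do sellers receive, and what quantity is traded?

Consumers pay $39; sellers receive $12; quantity = 132.

Before the tax: set 210 − 2p = p + 120 → p* = $30, q* = 150.
With the tax collected from sellers, supply shifts: qs = (p − 27) + 120.
Solving gives q = 132 with consumers paying $39 and sellers receiving $12 (the $27 wedge).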